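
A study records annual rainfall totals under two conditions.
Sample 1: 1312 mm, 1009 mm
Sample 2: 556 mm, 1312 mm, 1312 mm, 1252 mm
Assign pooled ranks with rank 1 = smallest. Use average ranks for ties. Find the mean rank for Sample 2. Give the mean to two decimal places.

3.50

Sorted (ascending): 556, 1009, 1252, 1312, 1312, 1312
The 3 values of 1312 occupy positions 4–6 → average rank 5.
Sample 2 values → pooled ranks: 556→1, 1312→5, 1312→5, 1252→3
Mean rank = (1 + 5 + 5 + 3) / 4 = 3.50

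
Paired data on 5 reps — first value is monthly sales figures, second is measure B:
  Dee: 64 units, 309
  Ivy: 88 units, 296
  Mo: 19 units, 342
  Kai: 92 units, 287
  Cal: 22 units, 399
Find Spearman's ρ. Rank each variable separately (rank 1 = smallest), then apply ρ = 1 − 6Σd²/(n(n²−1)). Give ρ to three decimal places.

Ranks of variable 1: 3, 4, 1, 5, 2
Ranks of variable 2: 3, 2, 4, 1, 5
d = r₁ − r₂: 0, 2, -3, 4, -3
d²: 0, 4, 9, 16, 9; Σd² = 38
ρ = 1 − 6·38/(5·24) = 1 − 228/120 = -0.900

-0.900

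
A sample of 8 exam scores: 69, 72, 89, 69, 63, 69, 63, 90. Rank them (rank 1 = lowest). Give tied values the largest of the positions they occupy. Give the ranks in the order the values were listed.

5, 6, 7, 5, 2, 5, 2, 8

Sorted (ascending): 63, 63, 69, 69, 69, 72, 89, 90
The 2 values of 63 occupy positions 1–2 → each gets rank 2.
The 3 values of 69 occupy positions 3–5 → each gets rank 5.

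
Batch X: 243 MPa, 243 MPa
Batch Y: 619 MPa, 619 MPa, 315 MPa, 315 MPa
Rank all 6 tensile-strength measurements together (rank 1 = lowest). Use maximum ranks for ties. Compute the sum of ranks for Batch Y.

20

Sorted (ascending): 243, 243, 315, 315, 619, 619
The 2 values of 243 occupy positions 1–2 → each gets rank 2.
The 2 values of 315 occupy positions 3–4 → each gets rank 4.
The 2 values of 619 occupy positions 5–6 → each gets rank 6.
Batch Y values → pooled ranks: 619→6, 619→6, 315→4, 315→4
Rank sum = 6 + 6 + 4 + 4 = 20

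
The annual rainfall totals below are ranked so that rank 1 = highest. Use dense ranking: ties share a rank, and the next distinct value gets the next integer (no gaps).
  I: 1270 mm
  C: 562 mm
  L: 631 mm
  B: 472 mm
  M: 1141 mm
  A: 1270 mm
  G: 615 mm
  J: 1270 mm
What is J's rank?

Sorted (descending): 1270, 1270, 1270, 1141, 631, 615, 562, 472
The 3 values of 1270 share dense rank 1.
Remaining distinct values take the next consecutive integers.
J has value 1270 mm → rank 1.

1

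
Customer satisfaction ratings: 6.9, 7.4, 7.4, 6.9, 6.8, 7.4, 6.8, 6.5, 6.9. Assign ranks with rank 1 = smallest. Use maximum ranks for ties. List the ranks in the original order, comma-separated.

6, 9, 9, 6, 3, 9, 3, 1, 6

Sorted (ascending): 6.5, 6.8, 6.8, 6.9, 6.9, 6.9, 7.4, 7.4, 7.4
The 2 values of 6.8 occupy positions 2–3 → each gets rank 3.
The 3 values of 6.9 occupy positions 4–6 → each gets rank 6.
The 3 values of 7.4 occupy positions 7–9 → each gets rank 9.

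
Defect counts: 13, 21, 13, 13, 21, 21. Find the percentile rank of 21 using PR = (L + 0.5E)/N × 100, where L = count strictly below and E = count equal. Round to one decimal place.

75.0

N = 6.
Strictly below 21: 3. Equal to 21: 3.
PR = (3 + 0.5·3)/6 × 100 = 75.0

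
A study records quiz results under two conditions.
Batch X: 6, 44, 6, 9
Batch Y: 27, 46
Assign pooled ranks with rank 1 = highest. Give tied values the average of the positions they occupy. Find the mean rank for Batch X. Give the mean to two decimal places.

4.25

Sorted (descending): 46, 44, 27, 9, 6, 6
The 2 values of 6 occupy positions 5–6 → average rank (5+6)/2 = 5.5.
Batch X values → pooled ranks: 6→5.5, 44→2, 6→5.5, 9→4
Mean rank = (5.5 + 2 + 5.5 + 4) / 4 = 4.25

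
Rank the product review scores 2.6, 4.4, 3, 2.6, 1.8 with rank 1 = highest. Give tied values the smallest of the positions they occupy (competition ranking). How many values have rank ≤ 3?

Sorted (descending): 4.4, 3, 2.6, 2.6, 1.8
The 2 values of 2.6 occupy positions 3–4 → each gets rank 3.
Ranks ≤ 3: {1, 2, 3, 3} → 4 values.

4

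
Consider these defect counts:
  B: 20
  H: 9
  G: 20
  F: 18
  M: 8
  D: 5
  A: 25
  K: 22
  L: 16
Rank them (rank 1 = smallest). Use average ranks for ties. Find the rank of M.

Sorted (ascending): 5, 8, 9, 16, 18, 20, 20, 22, 25
The 2 values of 20 occupy positions 6–7 → average rank (6+7)/2 = 6.5.
M has value 8 → rank 2.

2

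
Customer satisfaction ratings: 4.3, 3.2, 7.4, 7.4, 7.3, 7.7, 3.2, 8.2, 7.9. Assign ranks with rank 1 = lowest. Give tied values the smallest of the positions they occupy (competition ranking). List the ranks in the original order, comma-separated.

3, 1, 5, 5, 4, 7, 1, 9, 8

Sorted (ascending): 3.2, 3.2, 4.3, 7.3, 7.4, 7.4, 7.7, 7.9, 8.2
The 2 values of 3.2 occupy positions 1–2 → each gets rank 1.
The 2 values of 7.4 occupy positions 5–6 → each gets rank 5.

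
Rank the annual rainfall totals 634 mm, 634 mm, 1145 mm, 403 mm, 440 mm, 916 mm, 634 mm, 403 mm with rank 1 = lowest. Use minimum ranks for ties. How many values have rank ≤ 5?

6

Sorted (ascending): 403, 403, 440, 634, 634, 634, 916, 1145
The 2 values of 403 occupy positions 1–2 → each gets rank 1.
The 3 values of 634 occupy positions 4–6 → each gets rank 4.
Ranks ≤ 5: {1, 1, 3, 4, 4, 4} → 6 values.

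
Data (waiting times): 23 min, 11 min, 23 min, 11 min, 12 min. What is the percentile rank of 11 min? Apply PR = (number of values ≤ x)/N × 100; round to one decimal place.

40.0

N = 5.
Strictly below 11: 0. Equal to 11: 2.
PR = 2/5 × 100 = 40.0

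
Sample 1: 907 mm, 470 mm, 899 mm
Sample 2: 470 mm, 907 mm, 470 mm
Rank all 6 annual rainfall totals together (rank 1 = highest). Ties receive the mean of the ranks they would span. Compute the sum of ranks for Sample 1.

9.5

Sorted (descending): 907, 907, 899, 470, 470, 470
The 2 values of 907 occupy positions 1–2 → average rank (1+2)/2 = 1.5.
The 3 values of 470 occupy positions 4–6 → average rank 5.
Sample 1 values → pooled ranks: 907→1.5, 470→5, 899→3
Rank sum = 1.5 + 5 + 3 = 9.5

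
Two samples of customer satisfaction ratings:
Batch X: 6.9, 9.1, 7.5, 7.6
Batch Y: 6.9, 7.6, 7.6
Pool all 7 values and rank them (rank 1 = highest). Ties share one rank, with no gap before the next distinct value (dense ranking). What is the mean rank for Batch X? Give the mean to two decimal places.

Sorted (descending): 9.1, 7.6, 7.6, 7.6, 7.5, 6.9, 6.9
The 3 values of 7.6 share dense rank 2.
The 2 values of 6.9 share dense rank 4.
Remaining distinct values take the next consecutive integers.
Batch X values → pooled ranks: 6.9→4, 9.1→1, 7.5→3, 7.6→2
Mean rank = (4 + 1 + 3 + 2) / 4 = 2.50

2.50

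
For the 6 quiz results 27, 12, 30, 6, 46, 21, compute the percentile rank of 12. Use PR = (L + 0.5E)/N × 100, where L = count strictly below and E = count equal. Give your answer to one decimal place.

25.0

N = 6.
Strictly below 12: 1. Equal to 12: 1.
PR = (1 + 0.5·1)/6 × 100 = 25.0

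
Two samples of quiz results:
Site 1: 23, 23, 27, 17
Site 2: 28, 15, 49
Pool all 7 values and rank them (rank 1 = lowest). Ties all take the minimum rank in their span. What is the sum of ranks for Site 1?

13

Sorted (ascending): 15, 17, 23, 23, 27, 28, 49
The 2 values of 23 occupy positions 3–4 → each gets rank 3.
Site 1 values → pooled ranks: 23→3, 23→3, 27→5, 17→2
Rank sum = 3 + 3 + 5 + 2 = 13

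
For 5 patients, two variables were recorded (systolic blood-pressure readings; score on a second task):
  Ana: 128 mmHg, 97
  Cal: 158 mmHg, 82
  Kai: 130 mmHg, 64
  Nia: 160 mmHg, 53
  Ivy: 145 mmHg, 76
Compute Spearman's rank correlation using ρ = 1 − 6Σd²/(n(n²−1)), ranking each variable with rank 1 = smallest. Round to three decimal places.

Ranks of variable 1: 1, 4, 2, 5, 3
Ranks of variable 2: 5, 4, 2, 1, 3
d = r₁ − r₂: -4, 0, 0, 4, 0
d²: 16, 0, 0, 16, 0; Σd² = 32
ρ = 1 − 6·32/(5·24) = 1 − 192/120 = -0.600

-0.600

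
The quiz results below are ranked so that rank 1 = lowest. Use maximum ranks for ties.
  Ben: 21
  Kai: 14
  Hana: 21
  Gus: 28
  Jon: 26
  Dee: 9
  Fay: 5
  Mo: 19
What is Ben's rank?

Sorted (ascending): 5, 9, 14, 19, 21, 21, 26, 28
The 2 values of 21 occupy positions 5–6 → each gets rank 6.
Ben has value 21 → rank 6.

6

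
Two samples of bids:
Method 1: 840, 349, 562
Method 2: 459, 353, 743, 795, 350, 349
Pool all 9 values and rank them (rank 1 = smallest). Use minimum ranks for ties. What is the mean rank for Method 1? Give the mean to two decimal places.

Sorted (ascending): 349, 349, 350, 353, 459, 562, 743, 795, 840
The 2 values of 349 occupy positions 1–2 → each gets rank 1.
Method 1 values → pooled ranks: 840→9, 349→1, 562→6
Mean rank = (9 + 1 + 6) / 3 = 5.33

5.33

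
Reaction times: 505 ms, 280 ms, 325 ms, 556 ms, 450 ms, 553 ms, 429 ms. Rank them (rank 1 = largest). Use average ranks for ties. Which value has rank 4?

450

Sorted (descending): 556, 553, 505, 450, 429, 325, 280
No ties — each value takes its position as its rank.
Rank 4 → value 450.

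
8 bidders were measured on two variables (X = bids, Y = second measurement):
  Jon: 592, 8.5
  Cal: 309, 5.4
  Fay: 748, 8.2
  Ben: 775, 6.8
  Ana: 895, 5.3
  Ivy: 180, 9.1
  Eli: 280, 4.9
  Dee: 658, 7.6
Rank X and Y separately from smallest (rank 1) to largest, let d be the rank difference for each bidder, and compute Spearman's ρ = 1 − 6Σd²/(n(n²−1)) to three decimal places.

Ranks of variable 1: 4, 3, 6, 7, 8, 1, 2, 5
Ranks of variable 2: 7, 3, 6, 4, 2, 8, 1, 5
d = r₁ − r₂: -3, 0, 0, 3, 6, -7, 1, 0
d²: 9, 0, 0, 9, 36, 49, 1, 0; Σd² = 104
ρ = 1 − 6·104/(8·63) = 1 − 624/504 = -0.238

-0.238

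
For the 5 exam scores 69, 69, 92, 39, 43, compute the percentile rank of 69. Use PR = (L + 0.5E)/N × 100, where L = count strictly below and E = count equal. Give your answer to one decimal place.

60.0

N = 5.
Strictly below 69: 2. Equal to 69: 2.
PR = (2 + 0.5·2)/5 × 100 = 60.0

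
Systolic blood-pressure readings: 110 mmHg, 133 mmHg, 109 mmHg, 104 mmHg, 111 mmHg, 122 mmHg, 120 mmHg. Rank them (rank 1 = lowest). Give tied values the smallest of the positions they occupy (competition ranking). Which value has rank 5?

Sorted (ascending): 104, 109, 110, 111, 120, 122, 133
No ties — each value takes its position as its rank.
Rank 5 → value 120.

120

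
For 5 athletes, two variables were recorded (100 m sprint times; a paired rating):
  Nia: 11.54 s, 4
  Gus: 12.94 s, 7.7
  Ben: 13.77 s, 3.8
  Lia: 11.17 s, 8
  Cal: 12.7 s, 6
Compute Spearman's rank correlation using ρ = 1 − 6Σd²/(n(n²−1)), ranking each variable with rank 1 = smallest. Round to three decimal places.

-0.600

Ranks of variable 1: 2, 4, 5, 1, 3
Ranks of variable 2: 2, 4, 1, 5, 3
d = r₁ − r₂: 0, 0, 4, -4, 0
d²: 0, 0, 16, 16, 0; Σd² = 32
ρ = 1 − 6·32/(5·24) = 1 − 192/120 = -0.600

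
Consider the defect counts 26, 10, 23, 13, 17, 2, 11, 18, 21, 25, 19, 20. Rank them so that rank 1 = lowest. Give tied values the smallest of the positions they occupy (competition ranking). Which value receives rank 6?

Sorted (ascending): 2, 10, 11, 13, 17, 18, 19, 20, 21, 23, 25, 26
No ties — each value takes its position as its rank.
Rank 6 → value 18.

18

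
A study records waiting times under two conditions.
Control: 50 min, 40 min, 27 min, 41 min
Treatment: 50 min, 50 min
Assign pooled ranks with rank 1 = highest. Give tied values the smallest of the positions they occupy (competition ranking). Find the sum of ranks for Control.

Sorted (descending): 50, 50, 50, 41, 40, 27
The 3 values of 50 occupy positions 1–3 → each gets rank 1.
Control values → pooled ranks: 50→1, 40→5, 27→6, 41→4
Rank sum = 1 + 5 + 6 + 4 = 16

16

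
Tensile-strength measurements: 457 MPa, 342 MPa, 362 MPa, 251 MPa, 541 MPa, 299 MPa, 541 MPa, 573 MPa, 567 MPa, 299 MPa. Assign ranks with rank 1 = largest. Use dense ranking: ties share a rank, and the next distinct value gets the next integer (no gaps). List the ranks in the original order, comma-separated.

Sorted (descending): 573, 567, 541, 541, 457, 362, 342, 299, 299, 251
The 2 values of 541 share dense rank 3.
The 2 values of 299 share dense rank 7.
Remaining distinct values take the next consecutive integers.

4, 6, 5, 8, 3, 7, 3, 1, 2, 7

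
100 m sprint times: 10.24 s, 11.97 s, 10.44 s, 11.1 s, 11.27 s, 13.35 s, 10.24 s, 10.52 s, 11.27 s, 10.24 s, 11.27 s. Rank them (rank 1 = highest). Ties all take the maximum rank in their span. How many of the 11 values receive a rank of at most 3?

Sorted (descending): 13.35, 11.97, 11.27, 11.27, 11.27, 11.1, 10.52, 10.44, 10.24, 10.24, 10.24
The 3 values of 11.27 occupy positions 3–5 → each gets rank 5.
The 3 values of 10.24 occupy positions 9–11 → each gets rank 11.
Ranks ≤ 3: {1, 2} → 2 values.

2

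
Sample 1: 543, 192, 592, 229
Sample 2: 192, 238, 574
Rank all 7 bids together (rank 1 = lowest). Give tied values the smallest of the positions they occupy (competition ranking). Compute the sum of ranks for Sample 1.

16

Sorted (ascending): 192, 192, 229, 238, 543, 574, 592
The 2 values of 192 occupy positions 1–2 → each gets rank 1.
Sample 1 values → pooled ranks: 543→5, 192→1, 592→7, 229→3
Rank sum = 5 + 1 + 7 + 3 = 16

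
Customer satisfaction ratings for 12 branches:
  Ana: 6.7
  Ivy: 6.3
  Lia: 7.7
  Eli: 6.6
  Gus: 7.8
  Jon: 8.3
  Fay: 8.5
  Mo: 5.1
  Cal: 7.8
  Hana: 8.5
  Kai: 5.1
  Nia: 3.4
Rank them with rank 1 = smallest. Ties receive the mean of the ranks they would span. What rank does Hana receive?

11.5

Sorted (ascending): 3.4, 5.1, 5.1, 6.3, 6.6, 6.7, 7.7, 7.8, 7.8, 8.3, 8.5, 8.5
The 2 values of 5.1 occupy positions 2–3 → average rank (2+3)/2 = 2.5.
The 2 values of 7.8 occupy positions 8–9 → average rank (8+9)/2 = 8.5.
The 2 values of 8.5 occupy positions 11–12 → average rank (11+12)/2 = 11.5.
Hana has value 8.5 → rank 11.5.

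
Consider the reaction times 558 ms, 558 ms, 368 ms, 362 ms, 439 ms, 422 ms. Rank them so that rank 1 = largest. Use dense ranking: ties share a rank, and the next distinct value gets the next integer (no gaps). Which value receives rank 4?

368

Sorted (descending): 558, 558, 439, 422, 368, 362
The 2 values of 558 share dense rank 1.
Remaining distinct values take the next consecutive integers.
Rank 4 → value 368.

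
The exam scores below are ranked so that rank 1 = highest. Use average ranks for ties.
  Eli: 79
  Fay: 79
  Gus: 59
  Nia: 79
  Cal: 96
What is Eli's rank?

Sorted (descending): 96, 79, 79, 79, 59
The 3 values of 79 occupy positions 2–4 → average rank 3.
Eli has value 79 → rank 3.

3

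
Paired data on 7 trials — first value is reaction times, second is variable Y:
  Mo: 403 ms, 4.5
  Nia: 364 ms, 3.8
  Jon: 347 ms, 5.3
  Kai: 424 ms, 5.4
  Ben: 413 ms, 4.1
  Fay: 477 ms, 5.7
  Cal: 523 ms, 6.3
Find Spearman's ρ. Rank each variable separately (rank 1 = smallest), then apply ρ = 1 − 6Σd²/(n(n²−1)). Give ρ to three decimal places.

0.750

Ranks of variable 1: 3, 2, 1, 5, 4, 6, 7
Ranks of variable 2: 3, 1, 4, 5, 2, 6, 7
d = r₁ − r₂: 0, 1, -3, 0, 2, 0, 0
d²: 0, 1, 9, 0, 4, 0, 0; Σd² = 14
ρ = 1 − 6·14/(7·48) = 1 − 84/336 = 0.750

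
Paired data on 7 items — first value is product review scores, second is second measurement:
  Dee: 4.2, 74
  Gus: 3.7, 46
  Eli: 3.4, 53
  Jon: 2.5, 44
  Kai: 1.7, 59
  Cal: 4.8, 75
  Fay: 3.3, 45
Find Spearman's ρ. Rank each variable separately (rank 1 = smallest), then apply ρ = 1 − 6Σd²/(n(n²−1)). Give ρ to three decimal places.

Ranks of variable 1: 6, 5, 4, 2, 1, 7, 3
Ranks of variable 2: 6, 3, 4, 1, 5, 7, 2
d = r₁ − r₂: 0, 2, 0, 1, -4, 0, 1
d²: 0, 4, 0, 1, 16, 0, 1; Σd² = 22
ρ = 1 − 6·22/(7·48) = 1 − 132/336 = 0.607

0.607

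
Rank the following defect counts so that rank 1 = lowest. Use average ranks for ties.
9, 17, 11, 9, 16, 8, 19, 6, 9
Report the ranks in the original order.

4, 8, 6, 4, 7, 2, 9, 1, 4

Sorted (ascending): 6, 8, 9, 9, 9, 11, 16, 17, 19
The 3 values of 9 occupy positions 3–5 → average rank 4.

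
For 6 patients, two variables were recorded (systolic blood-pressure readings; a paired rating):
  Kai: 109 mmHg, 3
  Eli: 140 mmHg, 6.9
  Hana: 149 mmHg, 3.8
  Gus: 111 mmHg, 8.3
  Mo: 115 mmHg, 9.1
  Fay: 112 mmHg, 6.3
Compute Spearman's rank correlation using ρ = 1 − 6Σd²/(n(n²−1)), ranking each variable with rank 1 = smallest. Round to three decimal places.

Ranks of variable 1: 1, 5, 6, 2, 4, 3
Ranks of variable 2: 1, 4, 2, 5, 6, 3
d = r₁ − r₂: 0, 1, 4, -3, -2, 0
d²: 0, 1, 16, 9, 4, 0; Σd² = 30
ρ = 1 − 6·30/(6·35) = 1 − 180/210 = 0.143

0.143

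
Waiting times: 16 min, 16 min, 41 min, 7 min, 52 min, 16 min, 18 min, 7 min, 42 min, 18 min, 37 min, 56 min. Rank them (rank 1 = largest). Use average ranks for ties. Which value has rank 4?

41

Sorted (descending): 56, 52, 42, 41, 37, 18, 18, 16, 16, 16, 7, 7
The 2 values of 18 occupy positions 6–7 → average rank (6+7)/2 = 6.5.
The 3 values of 16 occupy positions 8–10 → average rank 9.
The 2 values of 7 occupy positions 11–12 → average rank (11+12)/2 = 11.5.
Rank 4 → value 41.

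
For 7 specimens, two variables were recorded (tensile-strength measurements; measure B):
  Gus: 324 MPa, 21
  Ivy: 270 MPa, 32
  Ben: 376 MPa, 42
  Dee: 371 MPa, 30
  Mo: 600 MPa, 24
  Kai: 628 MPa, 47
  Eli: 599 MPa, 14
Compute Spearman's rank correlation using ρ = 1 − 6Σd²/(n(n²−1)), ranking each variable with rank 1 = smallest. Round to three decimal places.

Ranks of variable 1: 2, 1, 4, 3, 6, 7, 5
Ranks of variable 2: 2, 5, 6, 4, 3, 7, 1
d = r₁ − r₂: 0, -4, -2, -1, 3, 0, 4
d²: 0, 16, 4, 1, 9, 0, 16; Σd² = 46
ρ = 1 − 6·46/(7·48) = 1 − 276/336 = 0.179

0.179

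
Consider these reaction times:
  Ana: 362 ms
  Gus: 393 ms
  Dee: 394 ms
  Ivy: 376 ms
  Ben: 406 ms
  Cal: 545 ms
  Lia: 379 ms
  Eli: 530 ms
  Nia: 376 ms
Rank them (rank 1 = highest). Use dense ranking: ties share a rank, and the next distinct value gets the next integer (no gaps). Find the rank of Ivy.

Sorted (descending): 545, 530, 406, 394, 393, 379, 376, 376, 362
The 2 values of 376 share dense rank 7.
Remaining distinct values take the next consecutive integers.
Ivy has value 376 ms → rank 7.

7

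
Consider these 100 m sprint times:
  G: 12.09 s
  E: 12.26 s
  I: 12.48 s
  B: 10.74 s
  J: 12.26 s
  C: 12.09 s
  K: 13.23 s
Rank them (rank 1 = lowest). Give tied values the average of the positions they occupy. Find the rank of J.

4.5

Sorted (ascending): 10.74, 12.09, 12.09, 12.26, 12.26, 12.48, 13.23
The 2 values of 12.09 occupy positions 2–3 → average rank (2+3)/2 = 2.5.
The 2 values of 12.26 occupy positions 4–5 → average rank (4+5)/2 = 4.5.
J has value 12.26 s → rank 4.5.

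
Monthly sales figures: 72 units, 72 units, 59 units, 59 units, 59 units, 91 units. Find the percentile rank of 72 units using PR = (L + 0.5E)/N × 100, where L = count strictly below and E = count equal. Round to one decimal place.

66.7

N = 6.
Strictly below 72: 3. Equal to 72: 2.
PR = (3 + 0.5·2)/6 × 100 = 66.7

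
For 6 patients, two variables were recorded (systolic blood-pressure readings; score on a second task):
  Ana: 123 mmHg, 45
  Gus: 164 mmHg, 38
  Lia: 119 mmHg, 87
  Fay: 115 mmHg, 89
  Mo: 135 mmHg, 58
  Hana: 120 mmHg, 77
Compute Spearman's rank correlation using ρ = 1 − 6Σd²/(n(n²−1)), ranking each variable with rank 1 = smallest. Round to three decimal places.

Ranks of variable 1: 4, 6, 2, 1, 5, 3
Ranks of variable 2: 2, 1, 5, 6, 3, 4
d = r₁ − r₂: 2, 5, -3, -5, 2, -1
d²: 4, 25, 9, 25, 4, 1; Σd² = 68
ρ = 1 − 6·68/(6·35) = 1 − 408/210 = -0.943

-0.943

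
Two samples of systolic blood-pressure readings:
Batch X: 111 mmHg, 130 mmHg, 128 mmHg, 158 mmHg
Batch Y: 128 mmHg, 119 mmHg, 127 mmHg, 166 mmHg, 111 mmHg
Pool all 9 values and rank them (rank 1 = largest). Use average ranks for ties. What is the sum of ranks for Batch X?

18

Sorted (descending): 166, 158, 130, 128, 128, 127, 119, 111, 111
The 2 values of 128 occupy positions 4–5 → average rank (4+5)/2 = 4.5.
The 2 values of 111 occupy positions 8–9 → average rank (8+9)/2 = 8.5.
Batch X values → pooled ranks: 111→8.5, 130→3, 128→4.5, 158→2
Rank sum = 8.5 + 3 + 4.5 + 2 = 18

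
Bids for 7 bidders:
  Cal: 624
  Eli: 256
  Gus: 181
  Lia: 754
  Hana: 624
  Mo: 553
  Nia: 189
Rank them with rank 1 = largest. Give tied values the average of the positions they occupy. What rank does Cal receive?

2.5

Sorted (descending): 754, 624, 624, 553, 256, 189, 181
The 2 values of 624 occupy positions 2–3 → average rank (2+3)/2 = 2.5.
Cal has value 624 → rank 2.5.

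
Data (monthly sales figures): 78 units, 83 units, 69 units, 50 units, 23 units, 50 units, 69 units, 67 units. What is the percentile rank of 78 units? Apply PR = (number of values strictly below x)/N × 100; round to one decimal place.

N = 8.
Strictly below 78: 6. Equal to 78: 1.
PR = 6/8 × 100 = 75.0

75.0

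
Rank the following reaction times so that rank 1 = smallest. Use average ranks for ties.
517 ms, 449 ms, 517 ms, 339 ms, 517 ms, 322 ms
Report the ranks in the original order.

5, 3, 5, 2, 5, 1

Sorted (ascending): 322, 339, 449, 517, 517, 517
The 3 values of 517 occupy positions 4–6 → average rank 5.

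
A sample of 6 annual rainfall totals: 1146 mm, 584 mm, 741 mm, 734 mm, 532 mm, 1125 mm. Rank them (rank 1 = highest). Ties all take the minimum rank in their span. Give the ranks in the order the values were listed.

Sorted (descending): 1146, 1125, 741, 734, 584, 532
No ties — each value takes its position as its rank.

1, 5, 3, 4, 6, 2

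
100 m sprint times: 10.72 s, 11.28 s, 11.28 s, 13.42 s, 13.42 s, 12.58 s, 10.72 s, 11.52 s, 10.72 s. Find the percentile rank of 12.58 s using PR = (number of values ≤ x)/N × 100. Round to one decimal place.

77.8

N = 9.
Strictly below 12.58: 6. Equal to 12.58: 1.
PR = 7/9 × 100 = 77.8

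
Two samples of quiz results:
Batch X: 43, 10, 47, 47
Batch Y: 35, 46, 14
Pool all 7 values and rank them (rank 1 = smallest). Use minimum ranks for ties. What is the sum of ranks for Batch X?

17

Sorted (ascending): 10, 14, 35, 43, 46, 47, 47
The 2 values of 47 occupy positions 6–7 → each gets rank 6.
Batch X values → pooled ranks: 43→4, 10→1, 47→6, 47→6
Rank sum = 4 + 1 + 6 + 6 = 17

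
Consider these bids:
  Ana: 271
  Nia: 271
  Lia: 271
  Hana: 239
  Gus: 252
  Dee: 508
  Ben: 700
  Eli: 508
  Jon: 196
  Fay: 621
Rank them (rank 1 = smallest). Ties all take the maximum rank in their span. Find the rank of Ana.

6

Sorted (ascending): 196, 239, 252, 271, 271, 271, 508, 508, 621, 700
The 3 values of 271 occupy positions 4–6 → each gets rank 6.
The 2 values of 508 occupy positions 7–8 → each gets rank 8.
Ana has value 271 → rank 6.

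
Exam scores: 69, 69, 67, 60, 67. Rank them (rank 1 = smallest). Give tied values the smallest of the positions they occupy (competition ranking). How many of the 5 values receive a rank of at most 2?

Sorted (ascending): 60, 67, 67, 69, 69
The 2 values of 67 occupy positions 2–3 → each gets rank 2.
The 2 values of 69 occupy positions 4–5 → each gets rank 4.
Ranks ≤ 2: {1, 2, 2} → 3 values.

3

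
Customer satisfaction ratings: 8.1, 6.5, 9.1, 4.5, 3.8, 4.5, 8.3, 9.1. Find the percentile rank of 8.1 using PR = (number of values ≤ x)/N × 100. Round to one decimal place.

N = 8.
Strictly below 8.1: 4. Equal to 8.1: 1.
PR = 5/8 × 100 = 62.5

62.5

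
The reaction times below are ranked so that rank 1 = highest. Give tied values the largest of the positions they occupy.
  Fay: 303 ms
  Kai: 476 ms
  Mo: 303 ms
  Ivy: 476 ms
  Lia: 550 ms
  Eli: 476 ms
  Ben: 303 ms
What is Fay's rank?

7

Sorted (descending): 550, 476, 476, 476, 303, 303, 303
The 3 values of 476 occupy positions 2–4 → each gets rank 4.
The 3 values of 303 occupy positions 5–7 → each gets rank 7.
Fay has value 303 ms → rank 7.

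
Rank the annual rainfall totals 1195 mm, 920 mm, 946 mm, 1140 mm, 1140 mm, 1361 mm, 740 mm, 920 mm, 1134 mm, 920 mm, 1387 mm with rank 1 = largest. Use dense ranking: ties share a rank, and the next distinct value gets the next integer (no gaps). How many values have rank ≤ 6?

7

Sorted (descending): 1387, 1361, 1195, 1140, 1140, 1134, 946, 920, 920, 920, 740
The 2 values of 1140 share dense rank 4.
The 3 values of 920 share dense rank 7.
Remaining distinct values take the next consecutive integers.
Ranks ≤ 6: {1, 2, 3, 4, 4, 5, 6} → 7 values.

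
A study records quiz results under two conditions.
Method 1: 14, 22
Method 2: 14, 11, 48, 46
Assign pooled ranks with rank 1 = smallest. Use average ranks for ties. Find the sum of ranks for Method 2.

Sorted (ascending): 11, 14, 14, 22, 46, 48
The 2 values of 14 occupy positions 2–3 → average rank (2+3)/2 = 2.5.
Method 2 values → pooled ranks: 14→2.5, 11→1, 48→6, 46→5
Rank sum = 2.5 + 1 + 6 + 5 = 14.5

14.5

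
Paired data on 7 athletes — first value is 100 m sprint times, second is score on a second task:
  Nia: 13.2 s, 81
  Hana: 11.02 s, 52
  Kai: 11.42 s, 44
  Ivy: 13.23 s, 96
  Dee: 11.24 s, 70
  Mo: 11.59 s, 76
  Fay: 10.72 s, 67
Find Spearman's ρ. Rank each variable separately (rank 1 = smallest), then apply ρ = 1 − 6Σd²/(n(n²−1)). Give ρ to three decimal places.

Ranks of variable 1: 6, 2, 4, 7, 3, 5, 1
Ranks of variable 2: 6, 2, 1, 7, 4, 5, 3
d = r₁ − r₂: 0, 0, 3, 0, -1, 0, -2
d²: 0, 0, 9, 0, 1, 0, 4; Σd² = 14
ρ = 1 − 6·14/(7·48) = 1 − 84/336 = 0.750

0.750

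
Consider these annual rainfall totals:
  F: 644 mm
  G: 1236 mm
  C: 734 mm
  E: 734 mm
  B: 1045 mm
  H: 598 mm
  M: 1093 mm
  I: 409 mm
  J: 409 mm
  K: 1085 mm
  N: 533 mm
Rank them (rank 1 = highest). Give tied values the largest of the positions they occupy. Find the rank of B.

Sorted (descending): 1236, 1093, 1085, 1045, 734, 734, 644, 598, 533, 409, 409
The 2 values of 734 occupy positions 5–6 → each gets rank 6.
The 2 values of 409 occupy positions 10–11 → each gets rank 11.
B has value 1045 mm → rank 4.

4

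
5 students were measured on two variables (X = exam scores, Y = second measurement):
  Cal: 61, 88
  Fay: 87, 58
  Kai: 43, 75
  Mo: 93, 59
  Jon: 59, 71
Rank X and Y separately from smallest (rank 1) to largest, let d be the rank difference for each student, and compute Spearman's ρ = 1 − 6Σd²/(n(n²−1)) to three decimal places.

-0.600

Ranks of variable 1: 3, 4, 1, 5, 2
Ranks of variable 2: 5, 1, 4, 2, 3
d = r₁ − r₂: -2, 3, -3, 3, -1
d²: 4, 9, 9, 9, 1; Σd² = 32
ρ = 1 − 6·32/(5·24) = 1 − 192/120 = -0.600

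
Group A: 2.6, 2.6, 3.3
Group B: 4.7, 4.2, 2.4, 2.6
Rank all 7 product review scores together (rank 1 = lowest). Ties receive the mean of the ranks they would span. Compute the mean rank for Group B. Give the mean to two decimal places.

4.25

Sorted (ascending): 2.4, 2.6, 2.6, 2.6, 3.3, 4.2, 4.7
The 3 values of 2.6 occupy positions 2–4 → average rank 3.
Group B values → pooled ranks: 4.7→7, 4.2→6, 2.4→1, 2.6→3
Mean rank = (7 + 6 + 1 + 3) / 4 = 4.25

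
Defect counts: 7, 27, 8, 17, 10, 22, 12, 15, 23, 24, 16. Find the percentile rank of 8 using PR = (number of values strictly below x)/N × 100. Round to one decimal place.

9.1

N = 11.
Strictly below 8: 1. Equal to 8: 1.
PR = 1/11 × 100 = 9.1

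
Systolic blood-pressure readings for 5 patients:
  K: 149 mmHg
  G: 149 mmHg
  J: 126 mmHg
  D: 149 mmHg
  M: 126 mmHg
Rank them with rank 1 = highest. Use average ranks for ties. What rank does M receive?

4.5

Sorted (descending): 149, 149, 149, 126, 126
The 3 values of 149 occupy positions 1–3 → average rank 2.
The 2 values of 126 occupy positions 4–5 → average rank (4+5)/2 = 4.5.
M has value 126 mmHg → rank 4.5.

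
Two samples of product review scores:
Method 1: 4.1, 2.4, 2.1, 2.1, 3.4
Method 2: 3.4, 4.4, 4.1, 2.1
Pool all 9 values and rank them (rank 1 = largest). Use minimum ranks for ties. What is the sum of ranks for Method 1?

26

Sorted (descending): 4.4, 4.1, 4.1, 3.4, 3.4, 2.4, 2.1, 2.1, 2.1
The 2 values of 4.1 occupy positions 2–3 → each gets rank 2.
The 2 values of 3.4 occupy positions 4–5 → each gets rank 4.
The 3 values of 2.1 occupy positions 7–9 → each gets rank 7.
Method 1 values → pooled ranks: 4.1→2, 2.4→6, 2.1→7, 2.1→7, 3.4→4
Rank sum = 2 + 6 + 7 + 7 + 4 = 26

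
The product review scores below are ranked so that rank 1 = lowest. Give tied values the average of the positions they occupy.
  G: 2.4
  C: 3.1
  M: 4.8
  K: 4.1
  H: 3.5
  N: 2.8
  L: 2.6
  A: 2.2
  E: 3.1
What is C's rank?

5.5

Sorted (ascending): 2.2, 2.4, 2.6, 2.8, 3.1, 3.1, 3.5, 4.1, 4.8
The 2 values of 3.1 occupy positions 5–6 → average rank (5+6)/2 = 5.5.
C has value 3.1 → rank 5.5.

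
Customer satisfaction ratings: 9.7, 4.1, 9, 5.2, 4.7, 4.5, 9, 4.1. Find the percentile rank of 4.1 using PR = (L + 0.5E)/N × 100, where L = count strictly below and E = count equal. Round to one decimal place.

12.5

N = 8.
Strictly below 4.1: 0. Equal to 4.1: 2.
PR = (0 + 0.5·2)/8 × 100 = 12.5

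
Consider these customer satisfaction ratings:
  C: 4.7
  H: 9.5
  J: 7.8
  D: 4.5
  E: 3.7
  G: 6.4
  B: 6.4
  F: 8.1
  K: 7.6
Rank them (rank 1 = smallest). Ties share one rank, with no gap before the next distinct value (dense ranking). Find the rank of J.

Sorted (ascending): 3.7, 4.5, 4.7, 6.4, 6.4, 7.6, 7.8, 8.1, 9.5
The 2 values of 6.4 share dense rank 4.
Remaining distinct values take the next consecutive integers.
J has value 7.8 → rank 6.

6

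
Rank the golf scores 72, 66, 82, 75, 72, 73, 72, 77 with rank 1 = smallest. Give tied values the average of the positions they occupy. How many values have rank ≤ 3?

4

Sorted (ascending): 66, 72, 72, 72, 73, 75, 77, 82
The 3 values of 72 occupy positions 2–4 → average rank 3.
Ranks ≤ 3: {1, 3, 3, 3} → 4 values.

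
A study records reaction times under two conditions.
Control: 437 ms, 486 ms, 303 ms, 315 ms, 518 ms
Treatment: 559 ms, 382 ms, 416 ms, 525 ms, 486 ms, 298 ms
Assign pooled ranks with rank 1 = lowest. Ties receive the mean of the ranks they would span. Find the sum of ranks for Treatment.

Sorted (ascending): 298, 303, 315, 382, 416, 437, 486, 486, 518, 525, 559
The 2 values of 486 occupy positions 7–8 → average rank (7+8)/2 = 7.5.
Treatment values → pooled ranks: 559→11, 382→4, 416→5, 525→10, 486→7.5, 298→1
Rank sum = 11 + 4 + 5 + 10 + 7.5 + 1 = 38.5

38.5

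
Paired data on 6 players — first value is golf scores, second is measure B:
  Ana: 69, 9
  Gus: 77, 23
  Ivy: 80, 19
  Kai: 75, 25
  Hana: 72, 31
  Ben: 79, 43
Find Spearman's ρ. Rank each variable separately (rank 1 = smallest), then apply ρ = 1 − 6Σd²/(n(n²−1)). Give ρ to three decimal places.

Ranks of variable 1: 1, 4, 6, 3, 2, 5
Ranks of variable 2: 1, 3, 2, 4, 5, 6
d = r₁ − r₂: 0, 1, 4, -1, -3, -1
d²: 0, 1, 16, 1, 9, 1; Σd² = 28
ρ = 1 − 6·28/(6·35) = 1 − 168/210 = 0.200

0.200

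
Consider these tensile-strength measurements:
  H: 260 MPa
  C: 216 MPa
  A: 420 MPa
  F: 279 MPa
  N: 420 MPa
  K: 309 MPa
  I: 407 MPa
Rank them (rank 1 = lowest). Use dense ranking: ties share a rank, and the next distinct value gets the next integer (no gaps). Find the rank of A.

6

Sorted (ascending): 216, 260, 279, 309, 407, 420, 420
The 2 values of 420 share dense rank 6.
Remaining distinct values take the next consecutive integers.
A has value 420 MPa → rank 6.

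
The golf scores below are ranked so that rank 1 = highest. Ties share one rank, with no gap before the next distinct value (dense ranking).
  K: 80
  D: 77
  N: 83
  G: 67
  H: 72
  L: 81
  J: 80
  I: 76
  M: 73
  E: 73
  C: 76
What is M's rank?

6

Sorted (descending): 83, 81, 80, 80, 77, 76, 76, 73, 73, 72, 67
The 2 values of 80 share dense rank 3.
The 2 values of 76 share dense rank 5.
The 2 values of 73 share dense rank 6.
Remaining distinct values take the next consecutive integers.
M has value 73 → rank 6.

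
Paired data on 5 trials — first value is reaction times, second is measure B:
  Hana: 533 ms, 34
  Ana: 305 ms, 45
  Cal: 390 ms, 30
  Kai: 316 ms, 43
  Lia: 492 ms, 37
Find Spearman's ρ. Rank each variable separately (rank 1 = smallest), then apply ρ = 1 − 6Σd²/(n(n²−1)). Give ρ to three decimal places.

Ranks of variable 1: 5, 1, 3, 2, 4
Ranks of variable 2: 2, 5, 1, 4, 3
d = r₁ − r₂: 3, -4, 2, -2, 1
d²: 9, 16, 4, 4, 1; Σd² = 34
ρ = 1 − 6·34/(5·24) = 1 − 204/120 = -0.700

-0.700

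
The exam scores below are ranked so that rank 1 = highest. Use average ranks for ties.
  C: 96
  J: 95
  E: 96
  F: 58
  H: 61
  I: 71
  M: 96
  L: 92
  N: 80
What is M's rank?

2

Sorted (descending): 96, 96, 96, 95, 92, 80, 71, 61, 58
The 3 values of 96 occupy positions 1–3 → average rank 2.
M has value 96 → rank 2.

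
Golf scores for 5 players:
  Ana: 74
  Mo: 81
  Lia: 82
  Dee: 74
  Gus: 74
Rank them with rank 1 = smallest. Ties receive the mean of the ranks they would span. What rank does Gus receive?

Sorted (ascending): 74, 74, 74, 81, 82
The 3 values of 74 occupy positions 1–3 → average rank 2.
Gus has value 74 → rank 2.

2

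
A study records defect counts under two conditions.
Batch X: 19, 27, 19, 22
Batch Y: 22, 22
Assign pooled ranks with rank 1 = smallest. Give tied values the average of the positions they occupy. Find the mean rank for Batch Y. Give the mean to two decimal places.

4.00

Sorted (ascending): 19, 19, 22, 22, 22, 27
The 2 values of 19 occupy positions 1–2 → average rank (1+2)/2 = 1.5.
The 3 values of 22 occupy positions 3–5 → average rank 4.
Batch Y values → pooled ranks: 22→4, 22→4
Mean rank = (4 + 4) / 2 = 4.00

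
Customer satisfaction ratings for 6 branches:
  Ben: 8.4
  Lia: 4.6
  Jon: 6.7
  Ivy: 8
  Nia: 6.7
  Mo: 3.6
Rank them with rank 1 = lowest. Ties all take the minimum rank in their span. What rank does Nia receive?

Sorted (ascending): 3.6, 4.6, 6.7, 6.7, 8, 8.4
The 2 values of 6.7 occupy positions 3–4 → each gets rank 3.
Nia has value 6.7 → rank 3.

3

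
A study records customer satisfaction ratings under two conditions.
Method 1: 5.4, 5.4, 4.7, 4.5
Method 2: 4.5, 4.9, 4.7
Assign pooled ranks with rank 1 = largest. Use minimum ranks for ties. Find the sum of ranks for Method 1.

Sorted (descending): 5.4, 5.4, 4.9, 4.7, 4.7, 4.5, 4.5
The 2 values of 5.4 occupy positions 1–2 → each gets rank 1.
The 2 values of 4.7 occupy positions 4–5 → each gets rank 4.
The 2 values of 4.5 occupy positions 6–7 → each gets rank 6.
Method 1 values → pooled ranks: 5.4→1, 5.4→1, 4.7→4, 4.5→6
Rank sum = 1 + 1 + 4 + 6 = 12

12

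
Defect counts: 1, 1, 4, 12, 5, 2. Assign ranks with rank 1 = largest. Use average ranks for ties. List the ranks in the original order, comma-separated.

5.5, 5.5, 3, 1, 2, 4

Sorted (descending): 12, 5, 4, 2, 1, 1
The 2 values of 1 occupy positions 5–6 → average rank (5+6)/2 = 5.5.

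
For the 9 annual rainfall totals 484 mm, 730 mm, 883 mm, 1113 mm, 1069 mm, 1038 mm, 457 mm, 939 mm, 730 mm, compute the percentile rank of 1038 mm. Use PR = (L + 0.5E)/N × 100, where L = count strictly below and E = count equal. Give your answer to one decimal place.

72.2

N = 9.
Strictly below 1038: 6. Equal to 1038: 1.
PR = (6 + 0.5·1)/9 × 100 = 72.2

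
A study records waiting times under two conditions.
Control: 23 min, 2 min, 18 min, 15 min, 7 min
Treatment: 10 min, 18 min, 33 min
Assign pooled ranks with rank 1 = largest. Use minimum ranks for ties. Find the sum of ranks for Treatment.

10

Sorted (descending): 33, 23, 18, 18, 15, 10, 7, 2
The 2 values of 18 occupy positions 3–4 → each gets rank 3.
Treatment values → pooled ranks: 10→6, 18→3, 33→1
Rank sum = 6 + 3 + 1 = 10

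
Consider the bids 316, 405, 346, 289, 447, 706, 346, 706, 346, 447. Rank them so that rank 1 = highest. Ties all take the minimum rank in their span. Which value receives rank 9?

316

Sorted (descending): 706, 706, 447, 447, 405, 346, 346, 346, 316, 289
The 2 values of 706 occupy positions 1–2 → each gets rank 1.
The 2 values of 447 occupy positions 3–4 → each gets rank 3.
The 3 values of 346 occupy positions 6–8 → each gets rank 6.
Rank 9 → value 316.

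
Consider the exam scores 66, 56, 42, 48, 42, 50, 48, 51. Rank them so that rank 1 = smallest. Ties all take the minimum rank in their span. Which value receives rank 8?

Sorted (ascending): 42, 42, 48, 48, 50, 51, 56, 66
The 2 values of 42 occupy positions 1–2 → each gets rank 1.
The 2 values of 48 occupy positions 3–4 → each gets rank 3.
Rank 8 → value 66.

66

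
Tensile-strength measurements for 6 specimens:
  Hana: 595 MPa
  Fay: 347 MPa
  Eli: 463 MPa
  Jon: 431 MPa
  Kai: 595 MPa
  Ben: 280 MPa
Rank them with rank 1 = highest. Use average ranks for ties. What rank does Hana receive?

Sorted (descending): 595, 595, 463, 431, 347, 280
The 2 values of 595 occupy positions 1–2 → average rank (1+2)/2 = 1.5.
Hana has value 595 MPa → rank 1.5.

1.5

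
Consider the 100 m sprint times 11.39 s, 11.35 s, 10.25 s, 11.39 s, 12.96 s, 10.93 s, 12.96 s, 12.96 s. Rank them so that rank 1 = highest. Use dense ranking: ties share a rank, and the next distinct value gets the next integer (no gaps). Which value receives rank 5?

10.25

Sorted (descending): 12.96, 12.96, 12.96, 11.39, 11.39, 11.35, 10.93, 10.25
The 3 values of 12.96 share dense rank 1.
The 2 values of 11.39 share dense rank 2.
Remaining distinct values take the next consecutive integers.
Rank 5 → value 10.25.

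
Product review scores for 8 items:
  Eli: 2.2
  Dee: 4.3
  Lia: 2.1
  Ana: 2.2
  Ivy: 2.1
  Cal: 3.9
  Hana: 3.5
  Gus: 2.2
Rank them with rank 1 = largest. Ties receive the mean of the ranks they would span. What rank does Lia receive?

Sorted (descending): 4.3, 3.9, 3.5, 2.2, 2.2, 2.2, 2.1, 2.1
The 3 values of 2.2 occupy positions 4–6 → average rank 5.
The 2 values of 2.1 occupy positions 7–8 → average rank (7+8)/2 = 7.5.
Lia has value 2.1 → rank 7.5.

7.5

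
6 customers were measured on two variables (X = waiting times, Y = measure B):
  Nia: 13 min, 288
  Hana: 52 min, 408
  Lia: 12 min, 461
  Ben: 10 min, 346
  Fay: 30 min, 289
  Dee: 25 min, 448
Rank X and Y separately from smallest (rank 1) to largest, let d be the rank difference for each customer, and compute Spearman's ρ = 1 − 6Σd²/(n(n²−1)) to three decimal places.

Ranks of variable 1: 3, 6, 2, 1, 5, 4
Ranks of variable 2: 1, 4, 6, 3, 2, 5
d = r₁ − r₂: 2, 2, -4, -2, 3, -1
d²: 4, 4, 16, 4, 9, 1; Σd² = 38
ρ = 1 − 6·38/(6·35) = 1 − 228/210 = -0.086

-0.086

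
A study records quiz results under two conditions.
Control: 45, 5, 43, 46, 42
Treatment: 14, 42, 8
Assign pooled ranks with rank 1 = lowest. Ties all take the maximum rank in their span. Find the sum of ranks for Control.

Sorted (ascending): 5, 8, 14, 42, 42, 43, 45, 46
The 2 values of 42 occupy positions 4–5 → each gets rank 5.
Control values → pooled ranks: 45→7, 5→1, 43→6, 46→8, 42→5
Rank sum = 7 + 1 + 6 + 8 + 5 = 27

27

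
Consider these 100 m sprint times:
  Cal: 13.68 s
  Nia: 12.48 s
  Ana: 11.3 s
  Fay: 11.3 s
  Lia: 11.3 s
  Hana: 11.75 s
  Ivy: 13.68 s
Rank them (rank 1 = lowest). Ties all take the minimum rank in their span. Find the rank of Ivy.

6

Sorted (ascending): 11.3, 11.3, 11.3, 11.75, 12.48, 13.68, 13.68
The 3 values of 11.3 occupy positions 1–3 → each gets rank 1.
The 2 values of 13.68 occupy positions 6–7 → each gets rank 6.
Ivy has value 13.68 s → rank 6.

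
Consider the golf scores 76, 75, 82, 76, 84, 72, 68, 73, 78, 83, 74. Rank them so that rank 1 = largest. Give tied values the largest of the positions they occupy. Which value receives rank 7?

Sorted (descending): 84, 83, 82, 78, 76, 76, 75, 74, 73, 72, 68
The 2 values of 76 occupy positions 5–6 → each gets rank 6.
Rank 7 → value 75.

75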